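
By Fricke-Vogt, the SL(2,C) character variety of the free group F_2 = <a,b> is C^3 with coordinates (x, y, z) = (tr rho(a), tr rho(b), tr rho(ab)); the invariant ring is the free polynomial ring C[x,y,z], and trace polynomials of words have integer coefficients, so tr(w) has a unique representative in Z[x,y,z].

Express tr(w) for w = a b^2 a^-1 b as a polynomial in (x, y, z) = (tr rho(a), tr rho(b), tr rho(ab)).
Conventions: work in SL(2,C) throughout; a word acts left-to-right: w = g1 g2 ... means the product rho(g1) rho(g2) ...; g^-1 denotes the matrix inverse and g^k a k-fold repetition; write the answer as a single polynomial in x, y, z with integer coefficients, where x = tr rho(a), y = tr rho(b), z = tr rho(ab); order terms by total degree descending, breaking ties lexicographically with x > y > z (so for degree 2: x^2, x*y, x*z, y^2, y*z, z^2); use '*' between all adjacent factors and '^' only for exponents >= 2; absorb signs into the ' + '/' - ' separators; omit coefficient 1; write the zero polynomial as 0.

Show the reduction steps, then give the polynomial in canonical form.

x*y^2*z - x^2*y - y*z^2 + y

tr(b a b) = tr(b) tr(a b) - tr(a)   [square of b] = y*z - x
tr(b a b^2) = tr(b) tr(b a b) - tr(b a)   [square of b] = y^2*z - x*y - z
tr(a b a b) = tr(a b) tr(a b) - tr(1)   [split at a repeated a] = z^2 - 2
tr(a b a) = tr(a) tr(b a) - tr(b)   [square of a] = x*z - y
tr(b a b^2 a) = tr(b) tr(a b a b) - tr(a b a)   [square of b] = y*z^2 - x*z - y
tr(a b^2 a^-1 b) = tr(b a b^2) tr(a) - tr(b a b^2 a)   [inverse elimination on a] = x*y^2*z - x^2*y - y*z^2 + y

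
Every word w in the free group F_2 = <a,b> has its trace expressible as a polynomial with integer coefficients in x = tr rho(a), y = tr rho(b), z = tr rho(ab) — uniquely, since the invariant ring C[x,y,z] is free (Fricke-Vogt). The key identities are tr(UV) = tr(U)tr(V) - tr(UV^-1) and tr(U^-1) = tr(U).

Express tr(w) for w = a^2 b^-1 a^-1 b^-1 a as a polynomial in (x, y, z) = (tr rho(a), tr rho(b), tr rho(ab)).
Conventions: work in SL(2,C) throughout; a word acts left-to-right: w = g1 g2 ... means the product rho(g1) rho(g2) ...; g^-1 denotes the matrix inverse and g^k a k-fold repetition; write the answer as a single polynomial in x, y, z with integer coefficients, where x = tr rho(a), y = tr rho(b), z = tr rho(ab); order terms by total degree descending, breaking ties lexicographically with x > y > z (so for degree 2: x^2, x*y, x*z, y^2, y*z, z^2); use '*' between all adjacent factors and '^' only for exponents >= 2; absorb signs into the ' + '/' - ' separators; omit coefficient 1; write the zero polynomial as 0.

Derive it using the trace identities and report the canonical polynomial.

x^3*y*z - x^4 - x^2*z^2 - 2*x*y*z + 4*x^2 + z^2 - 2

trace(a^2) = trace(a) * trace(a) - trace(1) = x^2 - 2
next, trace(a^2 b) = trace(a) * trace(b a) - trace(b) = x*z - y
trace(a^2 b^-1) = trace(a^2) * trace(b) - trace(a^2 b) = x^2*y - x*z - y
trace(a^3) = trace(a) * trace(a^2) - trace(a) = x^3 - 3*x
next, trace(a^2 b a) = trace(a) * trace(b a^2) - trace(b a) = x^2*z - x*y - z
and trace(a b a^3) = trace(a) * trace(a^2 b a) - trace(a^2 b) = x^3*z - x^2*y - 2*x*z + y
trace(b a b a) = trace(a b) * trace(a b) - trace(1) = z^2 - 2
trace(b a b) = trace(b) * trace(a b) - trace(a) = y*z - x
next, trace(b a b a^2) = trace(a) * trace(b a b a) - trace(b a b) = x*z^2 - y*z - x
next, trace(a b a^3 b) = trace(a) * trace(b a b a^2) - trace(b a b a) = x^2*z^2 - x*y*z - x^2 - z^2 + 2
trace(b a^3 b^-1 a) = trace(a b a^3) * trace(b) - trace(a b a^3 b) = x^3*y*z - x^2*y^2 - x^2*z^2 - x*y*z + x^2 + y^2 + z^2 - 2
next, trace(a^3 b^-1 a^-1 b) = trace(b a^3 b^-1) * trace(a) - trace(b a^3 b^-1 a) = -x^3*y*z + x^4 + x^2*y^2 + x^2*z^2 + x*y*z - 4*x^2 - y^2 - z^2 + 2
next, trace(a^2 b^-1 a^-1 b^-1 a) = trace(a^3 b^-1 a^-1) * trace(b) - trace(a^3 b^-1 a^-1 b) = x^3*y*z - x^4 - x^2*z^2 - 2*x*y*z + 4*x^2 + z^2 - 2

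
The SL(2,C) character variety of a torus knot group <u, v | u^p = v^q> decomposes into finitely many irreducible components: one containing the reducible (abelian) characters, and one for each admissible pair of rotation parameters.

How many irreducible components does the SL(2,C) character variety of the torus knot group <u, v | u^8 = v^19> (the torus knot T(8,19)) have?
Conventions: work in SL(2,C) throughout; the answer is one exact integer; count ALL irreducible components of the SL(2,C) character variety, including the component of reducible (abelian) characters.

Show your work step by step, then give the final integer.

In the torus knot group T(8,19), u^8 = v^19 is central, so an irreducible representation sends it to +I or -I (Schur).
So on each irreducible component the traces are pinned: tr(u) = 2*cos(pi*alpha/8) with 1 <= alpha <= 7, tr(v) = 2*cos(pi*beta/19) with 1 <= beta <= 18.
u^8 = (-1)^alpha I and v^19 = (-1)^beta I must agree, so alpha and beta have equal parity.
count pairs: odd alpha (4 choices) x odd beta (9), plus even alpha (3) x even beta (9): 4*9 + 3*9 = 63.
components with irreducible characters: 63; plus the single component of reducible (abelian) characters: total 64.

64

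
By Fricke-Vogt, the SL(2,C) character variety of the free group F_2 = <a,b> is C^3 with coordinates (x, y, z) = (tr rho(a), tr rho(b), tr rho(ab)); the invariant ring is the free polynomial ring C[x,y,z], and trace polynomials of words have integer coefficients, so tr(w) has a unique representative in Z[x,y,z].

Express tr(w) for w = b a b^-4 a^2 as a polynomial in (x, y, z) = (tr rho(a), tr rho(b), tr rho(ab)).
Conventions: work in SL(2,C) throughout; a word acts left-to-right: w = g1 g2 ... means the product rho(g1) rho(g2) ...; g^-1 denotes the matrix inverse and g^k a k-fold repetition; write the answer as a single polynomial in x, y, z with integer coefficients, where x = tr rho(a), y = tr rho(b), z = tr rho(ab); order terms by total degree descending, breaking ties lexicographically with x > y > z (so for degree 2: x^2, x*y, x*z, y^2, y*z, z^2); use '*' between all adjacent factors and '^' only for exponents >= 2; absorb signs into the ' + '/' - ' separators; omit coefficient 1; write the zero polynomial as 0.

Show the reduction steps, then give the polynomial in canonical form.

x^2*y^4*z - x*y^5 - x*y^3*z^2 - 3*x^2*y^2*z + 4*x*y^3 + 2*x*y*z^2 + x^2*z + y^2*z - 3*x*y - z

trace(b a^2) = trace(a)*trace(b a) - trace(b)   [square of a] = x*z - y
and trace(a^2 b a) = trace(a)*trace(b a^2) - trace(b a)   [square of a] = x^2*z - x*y - z
next, trace(b a b a) = trace(a b)*trace(a b) - trace(1)   [split at a repeated a] = z^2 - 2
and trace(b a b) = trace(b)*trace(a b) - trace(a)   [square of b] = y*z - x
next, trace(a^2 b a b) = trace(a)*trace(b a b a) - trace(b a b)   [square of a] = x*z^2 - y*z - x
and trace(a^2 b a b^-1) = trace(a^2 b a)*trace(b) - trace(a^2 b a b)   [inverse elimination on b] = x^2*y*z - x*y^2 - x*z^2 + x
and trace(a^2 b a b^-2) = trace(a^2 b a b^-1)*trace(b) - trace(a^2 b a)   [inverse elimination on b] = x^2*y^2*z - x*y^3 - x*y*z^2 - x^2*z + 2*x*y + z
and trace(b^-2 a^2 b a b^-1) = trace(a^2 b a b^-2)*trace(b) - trace(a^2 b a b^-1)   [inverse elimination on b] = x^2*y^3*z - x*y^4 - x*y^2*z^2 - 2*x^2*y*z + 3*x*y^2 + x*z^2 + y*z - x
trace(b a b^-4 a^2) = trace(b^-2 a^2 b a b^-1)*trace(b) - trace(b^-2 a^2 b a)   [inverse elimination on b] = x^2*y^4*z - x*y^5 - x*y^3*z^2 - 3*x^2*y^2*z + 4*x*y^3 + 2*x*y*z^2 + x^2*z + y^2*z - 3*x*y - z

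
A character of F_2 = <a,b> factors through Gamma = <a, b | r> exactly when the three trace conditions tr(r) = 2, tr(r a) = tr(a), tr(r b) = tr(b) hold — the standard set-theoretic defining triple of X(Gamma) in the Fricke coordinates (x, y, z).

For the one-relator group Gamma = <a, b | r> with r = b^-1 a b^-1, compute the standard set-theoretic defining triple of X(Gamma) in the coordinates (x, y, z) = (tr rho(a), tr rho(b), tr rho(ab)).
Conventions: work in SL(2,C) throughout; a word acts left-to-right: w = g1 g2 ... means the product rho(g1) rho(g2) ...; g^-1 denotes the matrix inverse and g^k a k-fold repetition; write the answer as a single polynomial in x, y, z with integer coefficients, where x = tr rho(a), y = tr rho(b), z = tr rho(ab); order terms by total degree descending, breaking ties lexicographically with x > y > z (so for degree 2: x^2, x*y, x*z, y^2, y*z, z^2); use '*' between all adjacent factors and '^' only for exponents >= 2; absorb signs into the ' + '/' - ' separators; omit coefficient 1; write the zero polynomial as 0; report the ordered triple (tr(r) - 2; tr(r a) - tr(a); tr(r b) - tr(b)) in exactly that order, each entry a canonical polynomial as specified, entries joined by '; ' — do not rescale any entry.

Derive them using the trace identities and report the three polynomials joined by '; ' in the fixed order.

x*y^2 - y*z - x - 2; x^2*y^2 - 2*x*y*z + z^2 - x - 2; x*y - y - z

apply: tr(a b^-1) = tr(a) tr(b) - tr(a b) = x*y - z
use: tr(b^-1 a b^-1) = tr(a b^-1) tr(b) - tr(a) = x*y^2 - y*z - x
apply: tr(a^2) = tr(a) tr(a) - tr(1)   [square of a] = x^2 - 2
apply: tr(a^2 b) = tr(a) tr(b a) - tr(b)   [square of a] = x*z - y
use: tr(a b^-1 a) = tr(a^2) tr(b) - tr(a^2 b)   [inverse elimination on b] = x^2*y - x*z - y
tr(a b a b) = tr(b a) tr(b a) - tr(1)   [split at a repeated b] = z^2 - 2
tr(a b^-1 a b) = tr(a b a) tr(b) - tr(a b a b)   [inverse elimination on b] = x*y*z - y^2 - z^2 + 2
use: tr(b^-1 a b^-1 a) = tr(a b^-1 a) tr(b) - tr(a b^-1 a b)   [inverse elimination on b] = x^2*y^2 - 2*x*y*z + z^2 - 2
assemble the triple (tr(r) - 2; tr(r a) - x; tr(r b) - y)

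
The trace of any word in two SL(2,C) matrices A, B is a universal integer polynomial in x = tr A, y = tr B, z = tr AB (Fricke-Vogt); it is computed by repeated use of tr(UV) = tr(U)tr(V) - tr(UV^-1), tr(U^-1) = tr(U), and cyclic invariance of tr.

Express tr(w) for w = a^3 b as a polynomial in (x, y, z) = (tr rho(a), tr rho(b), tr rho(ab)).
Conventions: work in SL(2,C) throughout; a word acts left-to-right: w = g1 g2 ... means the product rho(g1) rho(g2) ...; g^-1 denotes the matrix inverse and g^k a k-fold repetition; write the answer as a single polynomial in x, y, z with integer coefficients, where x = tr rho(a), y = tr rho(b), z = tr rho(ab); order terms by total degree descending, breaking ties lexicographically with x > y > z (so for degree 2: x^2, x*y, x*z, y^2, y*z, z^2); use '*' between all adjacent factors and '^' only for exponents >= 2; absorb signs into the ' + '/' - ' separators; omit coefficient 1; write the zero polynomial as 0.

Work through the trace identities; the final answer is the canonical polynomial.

x^2*z - x*y - z

use: tr(a b a) = tr(a)*tr(b a) - tr(b) = x*z - y
tr(a^3 b) = tr(a)*tr(a b a) - tr(a b) = x^2*z - x*y - z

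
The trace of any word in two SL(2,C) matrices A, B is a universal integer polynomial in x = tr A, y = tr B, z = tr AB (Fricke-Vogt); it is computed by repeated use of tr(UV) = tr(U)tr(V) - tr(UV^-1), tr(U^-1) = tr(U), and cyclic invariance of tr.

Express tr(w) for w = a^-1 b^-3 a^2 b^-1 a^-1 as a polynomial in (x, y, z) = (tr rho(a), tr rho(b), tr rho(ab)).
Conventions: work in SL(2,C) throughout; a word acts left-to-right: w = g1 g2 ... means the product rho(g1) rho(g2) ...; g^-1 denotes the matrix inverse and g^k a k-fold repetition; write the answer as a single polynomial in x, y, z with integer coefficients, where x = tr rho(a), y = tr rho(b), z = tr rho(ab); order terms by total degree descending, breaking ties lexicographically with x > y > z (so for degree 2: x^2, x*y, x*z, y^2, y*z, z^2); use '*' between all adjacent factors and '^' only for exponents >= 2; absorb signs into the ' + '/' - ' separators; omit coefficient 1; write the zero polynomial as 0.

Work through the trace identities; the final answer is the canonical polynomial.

x^3*y^3*z - x^4*y^2 - x^2*y^4 - x^2*y^2*z^2 - x^3*y*z + x^4 + 5*x^2*y^2 + x^2*z^2 + y^4 - 4*x^2 - 4*y^2 + 2

next, tr(b^-1 a) = tr(a) * tr(b) - tr(a b)   [inverse elimination on b] = x*y - z
and tr(b^2 a) = tr(b) * tr(a b) - tr(a)   [square of b] = y*z - x
next, tr(b^2) = tr(b) * tr(b) - tr(1)   [square of b] = y^2 - 2
next, tr(b a^2 b) = tr(a) * tr(b^2 a) - tr(b^2)   [square of a] = x*y*z - x^2 - y^2 + 2
tr(b a b a) = tr(a b) * tr(a b) - tr(1)   [split at a repeated a] = z^2 - 2
and tr(b a^2 b a) = tr(a) * tr(b a b a) - tr(b a b)   [square of a] = x*z^2 - y*z - x
and tr(a^2 b a^-1 b) = tr(b a^2 b) * tr(a) - tr(b a^2 b a)   [inverse elimination on a] = x^2*y*z - x^3 - x*y^2 - x*z^2 + y*z + 3*x
tr(a^-1 b^-1 a^2 b) = tr(a^2 b a^-1) * tr(b) - tr(a^2 b a^-1 b)   [inverse elimination on b] = -x^2*y*z + x^3 + x*y^2 + x*z^2 - 3*x
and tr(b^-1 a^2 b^-1 a^-1) = tr(a^-1 b^-1 a^2) * tr(b) - tr(a^-1 b^-1 a^2 b)   [inverse elimination on b] = x^2*y*z - x^3 - x*z^2 - y*z + 3*x
and tr(b^-2 a^2 b^-1 a^-1) = tr(b^-1 a^2 b^-1 a^-1) * tr(b) - tr(b^-1 a^2 b^-1 a^-1 b)   [inverse elimination on b] = x^2*y^2*z - x^3*y - x*y*z^2 - y^2*z + 2*x*y + z
and tr(a^2) = tr(a) * tr(a) - tr(1)   [square of a] = x^2 - 2
tr(a^2 b) = tr(a) * tr(b a) - tr(b)   [square of a] = x*z - y
next, tr(a^2 b^-1) = tr(a^2) * tr(b) - tr(a^2 b)   [inverse elimination on b] = x^2*y - x*z - y
and tr(a^2 b^-2) = tr(a^2 b^-1) * tr(b) - tr(a^2)   [inverse elimination on b] = x^2*y^2 - x*y*z - x^2 - y^2 + 2
and tr(b^-2 a^2 b^-1) = tr(a^2 b^-2) * tr(b) - tr(a^2 b^-1)   [inverse elimination on b] = x^2*y^3 - x*y^2*z - 2*x^2*y - y^3 + x*z + 3*y
tr(b^-2 a^2 b^-1 a^-2) = tr(b^-2 a^2 b^-1 a^-1) * tr(a) - tr(b^-2 a^2 b^-1)   [inverse elimination on a] = x^3*y^2*z - x^4*y - x^2*y^3 - x^2*y*z^2 + 4*x^2*y + y^3 - 3*y
and tr(a^2 b a^-2 b) = tr(a^-1 b a^2 b) * tr(a) - tr(a^-1 b a^2 b a)   [inverse elimination on a] = x^3*y*z - x^4 - x^2*y^2 - x^2*z^2 + 4*x^2 + y^2 - 2
and tr(a^-2 b^-1 a^2 b) = tr(a^2 b a^-2) * tr(b) - tr(a^2 b a^-2 b)   [inverse elimination on b] = -x^3*y*z + x^4 + x^2*y^2 + x^2*z^2 - 4*x^2 + 2
and tr(b^-1 a^2 b^-1 a^-2) = tr(a^-2 b^-1 a^2) * tr(b) - tr(a^-2 b^-1 a^2 b)   [inverse elimination on b] = x^3*y*z - x^4 - x^2*y^2 - x^2*z^2 + 4*x^2 + y^2 - 2
next, tr(a^-1 b^-3 a^2 b^-1 a^-1) = tr(b^-2 a^2 b^-1 a^-2) * tr(b) - tr(b^-2 a^2 b^-1 a^-2 b)   [inverse elimination on b] = x^3*y^3*z - x^4*y^2 - x^2*y^4 - x^2*y^2*z^2 - x^3*y*z + x^4 + 5*x^2*y^2 + x^2*z^2 + y^4 - 4*x^2 - 4*y^2 + 2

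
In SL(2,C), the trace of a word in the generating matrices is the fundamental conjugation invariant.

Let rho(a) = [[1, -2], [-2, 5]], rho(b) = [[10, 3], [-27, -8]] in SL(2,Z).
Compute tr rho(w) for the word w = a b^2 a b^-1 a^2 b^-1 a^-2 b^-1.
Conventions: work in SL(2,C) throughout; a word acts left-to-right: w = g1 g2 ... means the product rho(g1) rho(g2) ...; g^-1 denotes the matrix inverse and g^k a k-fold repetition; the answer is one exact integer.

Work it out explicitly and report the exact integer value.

rho(a) = [[1, -2], [-2, 5]]
... * rho(b) = [[10, 3], [-27, -8]]  ->  [[64, 19], [-155, -46]]
... * rho(b) = [[10, 3], [-27, -8]]  ->  [[127, 40], [-308, -97]]
... * rho(a) = [[1, -2], [-2, 5]]  ->  [[47, -54], [-114, 131]]
... * rho(b^-1) = [[-8, -3], [27, 10]]  ->  [[-1834, -681], [4449, 1652]]
... * rho(a) = [[1, -2], [-2, 5]]  ->  [[-472, 263], [1145, -638]]
... * rho(a) = [[1, -2], [-2, 5]]  ->  [[-998, 2259], [2421, -5480]]
... * rho(b^-1) = [[-8, -3], [27, 10]]  ->  [[68977, 25584], [-167328, -62063]]
... * rho(a^-1) = [[5, 2], [2, 1]]  ->  [[396053, 163538], [-960766, -396719]]
... * rho(a^-1) = [[5, 2], [2, 1]]  ->  [[2307341, 955644], [-5597268, -2318251]]
... * rho(b^-1) = [[-8, -3], [27, 10]]  ->  [[7343660, 2634417], [-17814633, -6390706]]
tr = 7343660 + -6390706 = 952954

952954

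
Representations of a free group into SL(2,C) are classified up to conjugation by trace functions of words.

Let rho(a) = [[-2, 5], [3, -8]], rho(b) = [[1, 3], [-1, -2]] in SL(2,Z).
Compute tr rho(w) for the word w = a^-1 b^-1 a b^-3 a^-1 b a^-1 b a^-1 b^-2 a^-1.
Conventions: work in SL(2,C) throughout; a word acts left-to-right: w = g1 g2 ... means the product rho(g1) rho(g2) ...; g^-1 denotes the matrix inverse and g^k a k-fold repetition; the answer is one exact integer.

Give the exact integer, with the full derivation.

6318

rho(a^-1) = [[-8, -5], [-3, -2]]
... * rho(b^-1) = [[-2, -3], [1, 1]]  ->  [[11, 19], [4, 7]]
... * rho(a) = [[-2, 5], [3, -8]]  ->  [[35, -97], [13, -36]]
... * rho(b^-1) = [[-2, -3], [1, 1]]  ->  [[-167, -202], [-62, -75]]
... * rho(b^-1) = [[-2, -3], [1, 1]]  ->  [[132, 299], [49, 111]]
... * rho(b^-1) = [[-2, -3], [1, 1]]  ->  [[35, -97], [13, -36]]
... * rho(a^-1) = [[-8, -5], [-3, -2]]  ->  [[11, 19], [4, 7]]
... * rho(b) = [[1, 3], [-1, -2]]  ->  [[-8, -5], [-3, -2]]
... * rho(a^-1) = [[-8, -5], [-3, -2]]  ->  [[79, 50], [30, 19]]
... * rho(b) = [[1, 3], [-1, -2]]  ->  [[29, 137], [11, 52]]
... * rho(a^-1) = [[-8, -5], [-3, -2]]  ->  [[-643, -419], [-244, -159]]
... * rho(b^-1) = [[-2, -3], [1, 1]]  ->  [[867, 1510], [329, 573]]
... * rho(b^-1) = [[-2, -3], [1, 1]]  ->  [[-224, -1091], [-85, -414]]
... * rho(a^-1) = [[-8, -5], [-3, -2]]  ->  [[5065, 3302], [1922, 1253]]
tr = 5065 + 1253 = 6318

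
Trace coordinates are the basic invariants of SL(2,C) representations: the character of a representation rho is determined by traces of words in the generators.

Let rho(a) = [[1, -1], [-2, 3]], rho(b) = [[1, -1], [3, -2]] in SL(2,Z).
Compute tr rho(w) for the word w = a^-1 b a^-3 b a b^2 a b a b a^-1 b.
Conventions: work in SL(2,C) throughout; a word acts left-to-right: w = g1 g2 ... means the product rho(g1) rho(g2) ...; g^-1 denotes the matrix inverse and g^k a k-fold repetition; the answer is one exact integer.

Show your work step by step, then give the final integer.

14209

rho(a^-1) = [[3, 1], [2, 1]]
... * rho(b) = [[1, -1], [3, -2]]  ->  [[6, -5], [5, -4]]
... * rho(a^-1) = [[3, 1], [2, 1]]  ->  [[8, 1], [7, 1]]
... * rho(a^-1) = [[3, 1], [2, 1]]  ->  [[26, 9], [23, 8]]
... * rho(a^-1) = [[3, 1], [2, 1]]  ->  [[96, 35], [85, 31]]
... * rho(b) = [[1, -1], [3, -2]]  ->  [[201, -166], [178, -147]]
... * rho(a) = [[1, -1], [-2, 3]]  ->  [[533, -699], [472, -619]]
... * rho(b) = [[1, -1], [3, -2]]  ->  [[-1564, 865], [-1385, 766]]
... * rho(b) = [[1, -1], [3, -2]]  ->  [[1031, -166], [913, -147]]
... * rho(a) = [[1, -1], [-2, 3]]  ->  [[1363, -1529], [1207, -1354]]
... * rho(b) = [[1, -1], [3, -2]]  ->  [[-3224, 1695], [-2855, 1501]]
... * rho(a) = [[1, -1], [-2, 3]]  ->  [[-6614, 8309], [-5857, 7358]]
... * rho(b) = [[1, -1], [3, -2]]  ->  [[18313, -10004], [16217, -8859]]
... * rho(a^-1) = [[3, 1], [2, 1]]  ->  [[34931, 8309], [30933, 7358]]
... * rho(b) = [[1, -1], [3, -2]]  ->  [[59858, -51549], [53007, -45649]]
tr = 59858 + -45649 = 14209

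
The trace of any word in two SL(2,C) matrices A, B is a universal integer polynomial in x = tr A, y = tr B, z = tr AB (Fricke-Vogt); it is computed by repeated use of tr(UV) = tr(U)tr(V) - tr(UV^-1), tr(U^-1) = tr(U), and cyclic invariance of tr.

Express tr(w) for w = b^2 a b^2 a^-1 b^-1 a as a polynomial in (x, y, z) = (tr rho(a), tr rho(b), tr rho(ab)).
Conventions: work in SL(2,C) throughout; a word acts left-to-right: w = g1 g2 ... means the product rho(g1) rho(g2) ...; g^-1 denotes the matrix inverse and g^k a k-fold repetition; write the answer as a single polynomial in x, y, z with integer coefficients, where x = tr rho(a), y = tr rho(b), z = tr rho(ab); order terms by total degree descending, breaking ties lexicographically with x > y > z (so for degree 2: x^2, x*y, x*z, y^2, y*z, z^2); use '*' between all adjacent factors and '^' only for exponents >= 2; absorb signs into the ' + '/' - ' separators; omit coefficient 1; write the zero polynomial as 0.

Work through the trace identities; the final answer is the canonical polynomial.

-x*y^3*z^2 + 2*x^2*y^2*z + y^4*z + y^2*z^3 - x^3*y - x*y^3 - x*y*z^2 - 3*y^2*z + 3*x*y - z

tr(a b a b) = tr(a b)*tr(a b) - tr(1) = z^2 - 2
so tr(a b a) = tr(a)*tr(b a) - tr(b) = x*z - y
tr(a b^2 a b) = tr(b)*tr(a b a b) - tr(a b a) = y*z^2 - x*z - y
tr(b a b) = tr(b)*tr(a b) - tr(a) = y*z - x
tr(a^2 b a b) = tr(a)*tr(b a b a) - tr(b a b) = x*z^2 - y*z - x
so tr(a^2 b a) = tr(a)*tr(b a^2) - tr(b a) = x^2*z - x*y - z
so tr(a b^2 a^2 b) = tr(b)*tr(a^2 b a b) - tr(a^2 b a) = x*y*z^2 - x^2*z - y^2*z + z
reduce: tr(b^2) = tr(b)*tr(b) - tr(1) = y^2 - 2
reduce: tr(b^2 a^2) = tr(a)*tr(b^2 a) - tr(b^2) = x*y*z - x^2 - y^2 + 2
tr(a b^2 a^2) = tr(a)*tr(b^2 a^2) - tr(b^2 a) = x^2*y*z - x^3 - x*y^2 - y*z + 3*x
so tr(a b^2 a b^2 a) = tr(b)*tr(a b^2 a^2 b) - tr(a b^2 a^2) = x*y^2*z^2 - 2*x^2*y*z - y^3*z + x^3 + x*y^2 + 2*y*z - 3*x
tr(a b a b a b) = tr(b a b a)*tr(b a) - tr(a b) = z^3 - 3*z
tr(a b^2 a b a b) = tr(b)*tr(a b a b a b) - tr(a b a b a) = y*z^3 - x*z^2 - 2*y*z + x
so tr(b^2 a b) = tr(b)*tr(b a b) - tr(b a) = y^2*z - x*y - z
reduce: tr(a b^2 a b a) = tr(a)*tr(b^2 a b a) - tr(b^2 a b) = x*y*z^2 - x^2*z - y^2*z + z
tr(a b^2 a b^2 a b) = tr(b)*tr(a b^2 a b a b) - tr(a b^2 a b a) = y^2*z^3 - 2*x*y*z^2 + x^2*z - y^2*z + x*y - z
so tr(b^-1 a b^2 a b^2 a) = tr(a b^2 a b^2 a)*tr(b) - tr(a b^2 a b^2 a b) = x*y^3*z^2 - 2*x^2*y^2*z - y^4*z - y^2*z^3 + x^3*y + x*y^3 + 2*x*y*z^2 - x^2*z + 3*y^2*z - 4*x*y + z
tr(b^2 a b^2 a^-1 b^-1 a) = tr(b^-1 a b^2 a b^2)*tr(a) - tr(b^-1 a b^2 a b^2 a) = -x*y^3*z^2 + 2*x^2*y^2*z + y^4*z + y^2*z^3 - x^3*y - x*y^3 - x*y*z^2 - 3*y^2*z + 3*x*y - z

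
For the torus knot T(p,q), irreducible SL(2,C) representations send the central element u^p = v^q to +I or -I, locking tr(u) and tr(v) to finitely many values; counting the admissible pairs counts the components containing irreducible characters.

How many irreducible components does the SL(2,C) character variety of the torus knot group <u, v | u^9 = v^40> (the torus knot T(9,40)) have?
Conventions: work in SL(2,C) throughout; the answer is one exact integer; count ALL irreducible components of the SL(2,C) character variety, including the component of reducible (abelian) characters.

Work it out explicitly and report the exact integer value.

In the torus knot group T(9,40), u^9 = v^40 is central, so an irreducible representation sends it to +I or -I (Schur).
So on each irreducible component the traces are pinned: tr(u) = 2*cos(pi*alpha/9) with 1 <= alpha <= 8, tr(v) = 2*cos(pi*beta/40) with 1 <= beta <= 39.
The two central values (-1)^alpha I and (-1)^beta I must be the same matrix, so alpha and beta share a parity.
Counting: 4 odd alphas x 20 odd betas + 4 even alphas x 19 even betas = 80 + 76 = 156.
That is 156 components of irreducible characters, and with the reducible (abelian) component the total is 157.

157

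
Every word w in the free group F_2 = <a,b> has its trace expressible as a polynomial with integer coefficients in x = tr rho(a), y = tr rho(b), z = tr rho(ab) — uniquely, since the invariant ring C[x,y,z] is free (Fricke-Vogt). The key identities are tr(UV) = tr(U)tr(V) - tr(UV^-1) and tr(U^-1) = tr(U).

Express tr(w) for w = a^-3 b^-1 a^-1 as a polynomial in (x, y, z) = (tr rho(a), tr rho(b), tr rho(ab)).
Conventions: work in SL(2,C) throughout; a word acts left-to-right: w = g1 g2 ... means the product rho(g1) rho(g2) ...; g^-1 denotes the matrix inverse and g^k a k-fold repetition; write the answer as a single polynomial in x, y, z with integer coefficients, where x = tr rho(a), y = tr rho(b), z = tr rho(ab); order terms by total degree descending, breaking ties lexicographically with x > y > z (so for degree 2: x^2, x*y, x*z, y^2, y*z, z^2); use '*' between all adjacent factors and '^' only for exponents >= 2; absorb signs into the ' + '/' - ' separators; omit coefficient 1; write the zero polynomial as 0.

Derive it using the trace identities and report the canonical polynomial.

x^3*z - x^2*y - 2*x*z + y

tr(a^-1) = tr(a) = x
next, tr(a^-2) = tr(a^-1) * tr(a) - tr(1)  (eliminate a^-1) = x^2 - 2
and tr(b a^-1) = tr(b) * tr(a) - tr(b a)  (eliminate a^-1) = x*y - z
tr(a^-2 b) = tr(b a^-1) * tr(a) - tr(b)  (eliminate a^-1) = x^2*y - x*z - y
tr(b^-1 a^-2) = tr(a^-2) * tr(b) - tr(a^-2 b)  (eliminate b^-1) = x*z - y
next, tr(a^-3 b^-1) = tr(b^-1 a^-2) * tr(a) - tr(b^-1 a^-1)  (eliminate a^-1) = x^2*z - x*y - z
tr(a^-3 b^-1 a^-1) = tr(a^-3 b^-1) * tr(a) - tr(a^-3 b^-1 a)  (eliminate a^-1) = x^3*z - x^2*y - 2*x*z + y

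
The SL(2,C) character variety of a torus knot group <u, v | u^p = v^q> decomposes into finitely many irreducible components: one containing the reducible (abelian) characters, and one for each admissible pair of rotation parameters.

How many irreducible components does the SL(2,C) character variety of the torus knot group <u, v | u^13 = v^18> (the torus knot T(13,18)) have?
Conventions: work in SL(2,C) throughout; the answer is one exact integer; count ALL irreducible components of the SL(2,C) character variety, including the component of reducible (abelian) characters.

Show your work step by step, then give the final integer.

Gamma = < u, v | u^13 = v^18 > (torus knot T(13,18)); the central element u^13 = v^18 acts as +I or -I in any irreducible SL(2,C) representation.
So on each irreducible component the traces are pinned: tr(u) = 2*cos(pi*alpha/13) with 1 <= alpha <= 12, tr(v) = 2*cos(pi*beta/18) with 1 <= beta <= 17.
u^13 = (-1)^alpha I and v^18 = (-1)^beta I must agree, so alpha and beta have equal parity.
count pairs: odd alpha (6 choices) x odd beta (9), plus even alpha (6) x even beta (8): 6*9 + 6*8 = 102.
Total: 102 irreducible-character components + 1 reducible (abelian) component = 103.

103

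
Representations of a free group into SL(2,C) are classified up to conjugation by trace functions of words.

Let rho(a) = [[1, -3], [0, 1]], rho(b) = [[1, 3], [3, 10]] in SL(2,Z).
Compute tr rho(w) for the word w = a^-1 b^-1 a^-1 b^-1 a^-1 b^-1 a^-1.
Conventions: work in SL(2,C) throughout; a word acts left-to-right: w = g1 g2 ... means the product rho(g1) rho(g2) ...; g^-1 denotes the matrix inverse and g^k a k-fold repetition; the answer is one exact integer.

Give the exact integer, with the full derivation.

rho(a^-1) = [[1, 3], [0, 1]]
... * rho(b^-1) = [[10, -3], [-3, 1]]  ->  [[1, 0], [-3, 1]]
... * rho(a^-1) = [[1, 3], [0, 1]]  ->  [[1, 3], [-3, -8]]
... * rho(b^-1) = [[10, -3], [-3, 1]]  ->  [[1, 0], [-6, 1]]
... * rho(a^-1) = [[1, 3], [0, 1]]  ->  [[1, 3], [-6, -17]]
... * rho(b^-1) = [[10, -3], [-3, 1]]  ->  [[1, 0], [-9, 1]]
... * rho(a^-1) = [[1, 3], [0, 1]]  ->  [[1, 3], [-9, -26]]
tr = 1 + -26 = -25

-25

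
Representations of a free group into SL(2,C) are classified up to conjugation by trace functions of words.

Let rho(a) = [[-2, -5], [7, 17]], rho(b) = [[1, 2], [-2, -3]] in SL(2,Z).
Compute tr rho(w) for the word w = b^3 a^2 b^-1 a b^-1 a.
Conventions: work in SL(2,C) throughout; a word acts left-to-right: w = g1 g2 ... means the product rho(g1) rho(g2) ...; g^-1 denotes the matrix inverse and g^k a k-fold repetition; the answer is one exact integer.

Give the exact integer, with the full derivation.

71

rho(b) = [[1, 2], [-2, -3]]
... * rho(b) = [[1, 2], [-2, -3]]  ->  [[-3, -4], [4, 5]]
... * rho(b) = [[1, 2], [-2, -3]]  ->  [[5, 6], [-6, -7]]
... * rho(a) = [[-2, -5], [7, 17]]  ->  [[32, 77], [-37, -89]]
... * rho(a) = [[-2, -5], [7, 17]]  ->  [[475, 1149], [-549, -1328]]
... * rho(b^-1) = [[-3, -2], [2, 1]]  ->  [[873, 199], [-1009, -230]]
... * rho(a) = [[-2, -5], [7, 17]]  ->  [[-353, -982], [408, 1135]]
... * rho(b^-1) = [[-3, -2], [2, 1]]  ->  [[-905, -276], [1046, 319]]
... * rho(a) = [[-2, -5], [7, 17]]  ->  [[-122, -167], [141, 193]]
tr = -122 + 193 = 71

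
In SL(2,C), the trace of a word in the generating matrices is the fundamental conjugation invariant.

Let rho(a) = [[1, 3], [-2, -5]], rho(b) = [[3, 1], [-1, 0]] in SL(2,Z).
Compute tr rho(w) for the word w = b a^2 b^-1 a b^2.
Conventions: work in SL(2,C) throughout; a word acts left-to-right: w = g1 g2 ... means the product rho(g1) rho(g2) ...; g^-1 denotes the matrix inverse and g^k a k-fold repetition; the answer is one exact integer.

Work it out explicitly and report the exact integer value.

rho(b) = [[3, 1], [-1, 0]]
... * rho(a) = [[1, 3], [-2, -5]]  ->  [[1, 4], [-1, -3]]
... * rho(a) = [[1, 3], [-2, -5]]  ->  [[-7, -17], [5, 12]]
... * rho(b^-1) = [[0, -1], [1, 3]]  ->  [[-17, -44], [12, 31]]
... * rho(a) = [[1, 3], [-2, -5]]  ->  [[71, 169], [-50, -119]]
... * rho(b) = [[3, 1], [-1, 0]]  ->  [[44, 71], [-31, -50]]
... * rho(b) = [[3, 1], [-1, 0]]  ->  [[61, 44], [-43, -31]]
tr = 61 + -31 = 30

30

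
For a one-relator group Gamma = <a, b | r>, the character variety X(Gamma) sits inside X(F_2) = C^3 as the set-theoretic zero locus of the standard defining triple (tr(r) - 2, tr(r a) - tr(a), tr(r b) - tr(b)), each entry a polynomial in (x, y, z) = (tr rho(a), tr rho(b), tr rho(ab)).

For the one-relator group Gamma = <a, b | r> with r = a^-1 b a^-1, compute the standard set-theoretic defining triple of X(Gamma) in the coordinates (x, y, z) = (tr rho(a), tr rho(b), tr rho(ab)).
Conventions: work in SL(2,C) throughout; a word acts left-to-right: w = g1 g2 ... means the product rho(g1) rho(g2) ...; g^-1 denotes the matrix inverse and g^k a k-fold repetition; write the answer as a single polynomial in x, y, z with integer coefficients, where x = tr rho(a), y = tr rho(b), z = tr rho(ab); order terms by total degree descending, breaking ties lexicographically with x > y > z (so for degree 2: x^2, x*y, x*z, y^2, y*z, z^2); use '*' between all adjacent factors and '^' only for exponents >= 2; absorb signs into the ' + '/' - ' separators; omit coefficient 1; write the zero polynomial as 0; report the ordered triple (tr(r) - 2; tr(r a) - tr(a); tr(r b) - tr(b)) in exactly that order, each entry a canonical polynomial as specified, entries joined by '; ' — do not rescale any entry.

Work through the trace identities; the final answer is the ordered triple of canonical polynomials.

x^2*y - x*z - y - 2; x*y - x - z; x^2*y^2 - 2*x*y*z + z^2 - y - 2

tr(a^-1 b) = tr(b) tr(a) - tr(b a)  (eliminate a^-1) = x*y - z
and tr(a^-1 b a^-1) = tr(a^-1 b) tr(a) - tr(a^-1 b a)  (eliminate a^-1) = x^2*y - x*z - y
next, tr(b^2) = tr(b) tr(b) - tr(1)  (reduce the b square) = y^2 - 2
next, tr(b^2 a) = tr(b) tr(a b) - tr(a)  (reduce the b square) = y*z - x
tr(b a^-1 b) = tr(b^2) tr(a) - tr(b^2 a)  (eliminate a^-1) = x*y^2 - y*z - x
and tr(b a b a) = tr(b a) tr(b a) - tr(1)  (split on b) = z^2 - 2
and tr(b a^-1 b a) = tr(b a b) tr(a) - tr(b a b a)  (eliminate a^-1) = x*y*z - x^2 - z^2 + 2
tr(a^-1 b a^-1 b) = tr(b a^-1 b) tr(a) - tr(b a^-1 b a)  (eliminate a^-1) = x^2*y^2 - 2*x*y*z + z^2 - 2
assemble the triple (tr(r) - 2; tr(r a) - x; tr(r b) - y)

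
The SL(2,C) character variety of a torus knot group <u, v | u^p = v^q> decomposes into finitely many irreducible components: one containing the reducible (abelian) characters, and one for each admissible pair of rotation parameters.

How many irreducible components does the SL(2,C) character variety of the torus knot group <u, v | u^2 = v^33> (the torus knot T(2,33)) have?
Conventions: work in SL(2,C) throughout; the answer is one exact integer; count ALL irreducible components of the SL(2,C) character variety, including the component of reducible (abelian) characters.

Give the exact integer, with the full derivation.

In the torus knot group T(2,33), u^2 = v^33 is central, so an irreducible representation sends it to +I or -I (Schur).
On an irreducible component, tr(u) is locked at 2*cos(pi*alpha/2) for some alpha in 1..1, and tr(v) at 2*cos(pi*beta/33) for some beta in 1..32.
u^2 = (-1)^alpha I and v^33 = (-1)^beta I must agree, so alpha and beta have equal parity.
count pairs: odd alpha (1 choices) x odd beta (16), plus even alpha (0) x even beta (16): 1*16 + 0*16 = 16.
components with irreducible characters: 16; plus the single component of reducible (abelian) characters: total 17.

17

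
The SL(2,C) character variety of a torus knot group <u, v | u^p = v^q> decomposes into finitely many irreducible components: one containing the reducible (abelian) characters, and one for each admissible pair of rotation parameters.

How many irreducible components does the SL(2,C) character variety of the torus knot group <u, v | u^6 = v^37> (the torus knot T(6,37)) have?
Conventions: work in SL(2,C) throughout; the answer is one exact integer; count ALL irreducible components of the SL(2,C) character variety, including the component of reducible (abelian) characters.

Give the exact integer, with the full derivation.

91

For T(6,37): irreducibility forces the central element u^6 = v^37 to one of +I, -I.
On an irreducible component, tr(u) is locked at 2*cos(pi*alpha/6) for some alpha in 1..5, and tr(v) at 2*cos(pi*beta/37) for some beta in 1..36.
The two central values (-1)^alpha I and (-1)^beta I must be the same matrix, so alpha and beta share a parity.
Counting: 3 odd alphas x 18 odd betas + 2 even alphas x 18 even betas = 54 + 36 = 90.
components with irreducible characters: 90; plus the single component of reducible (abelian) characters: total 91.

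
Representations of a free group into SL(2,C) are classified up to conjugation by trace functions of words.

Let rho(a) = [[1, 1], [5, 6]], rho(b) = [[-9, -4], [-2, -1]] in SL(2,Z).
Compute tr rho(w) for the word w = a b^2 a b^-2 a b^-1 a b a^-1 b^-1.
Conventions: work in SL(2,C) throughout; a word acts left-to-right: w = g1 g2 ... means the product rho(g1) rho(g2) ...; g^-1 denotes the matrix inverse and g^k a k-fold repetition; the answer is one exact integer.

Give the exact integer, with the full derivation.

rho(a) = [[1, 1], [5, 6]]
... * rho(b) = [[-9, -4], [-2, -1]]  ->  [[-11, -5], [-57, -26]]
... * rho(b) = [[-9, -4], [-2, -1]]  ->  [[109, 49], [565, 254]]
... * rho(a) = [[1, 1], [5, 6]]  ->  [[354, 403], [1835, 2089]]
... * rho(b^-1) = [[-1, 4], [2, -9]]  ->  [[452, -2211], [2343, -11461]]
... * rho(b^-1) = [[-1, 4], [2, -9]]  ->  [[-4874, 21707], [-25265, 112521]]
... * rho(a) = [[1, 1], [5, 6]]  ->  [[103661, 125368], [537340, 649861]]
... * rho(b^-1) = [[-1, 4], [2, -9]]  ->  [[147075, -713668], [762382, -3699389]]
... * rho(a) = [[1, 1], [5, 6]]  ->  [[-3421265, -4134933], [-17734563, -21433952]]
... * rho(b) = [[-9, -4], [-2, -1]]  ->  [[39061251, 17819993], [202478971, 92372204]]
... * rho(a^-1) = [[6, -1], [-5, 1]]  ->  [[145267541, -21241258], [753012806, -110106767]]
... * rho(b^-1) = [[-1, 4], [2, -9]]  ->  [[-187750057, 772241486], [-973226340, 4003012127]]
tr = -187750057 + 4003012127 = 3815262070

3815262070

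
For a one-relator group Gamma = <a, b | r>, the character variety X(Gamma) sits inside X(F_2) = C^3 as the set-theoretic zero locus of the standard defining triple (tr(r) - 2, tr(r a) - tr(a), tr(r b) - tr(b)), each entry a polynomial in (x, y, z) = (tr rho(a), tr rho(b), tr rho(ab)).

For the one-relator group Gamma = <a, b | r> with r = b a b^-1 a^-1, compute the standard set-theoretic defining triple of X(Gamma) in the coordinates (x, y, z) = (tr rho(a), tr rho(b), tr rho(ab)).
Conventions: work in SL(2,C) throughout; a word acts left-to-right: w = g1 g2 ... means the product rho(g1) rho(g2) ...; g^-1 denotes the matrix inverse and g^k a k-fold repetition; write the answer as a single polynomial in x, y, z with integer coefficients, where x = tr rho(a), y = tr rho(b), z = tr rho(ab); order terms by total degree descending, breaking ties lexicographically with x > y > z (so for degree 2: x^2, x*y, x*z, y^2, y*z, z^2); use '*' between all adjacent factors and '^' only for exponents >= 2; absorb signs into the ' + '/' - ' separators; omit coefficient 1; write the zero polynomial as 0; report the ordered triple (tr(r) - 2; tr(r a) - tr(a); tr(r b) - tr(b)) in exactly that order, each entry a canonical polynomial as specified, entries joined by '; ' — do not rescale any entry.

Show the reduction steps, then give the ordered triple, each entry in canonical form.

-x*y*z + x^2 + y^2 + z^2 - 4; 0; -x*y^2*z + x^2*y + y^3 + y*z^2 - 4*y

trace(b a b) = trace(b) * trace(a b) - trace(a)  (reduce the b square) = y*z - x
trace(b a b a) = trace(a b) * trace(a b) - trace(1)  (split on a) = z^2 - 2
apply: trace(a^-1 b a b) = trace(b a b) * trace(a) - trace(b a b a)  (eliminate a^-1) = x*y*z - x^2 - z^2 + 2
trace(b a b^-1 a^-1) = trace(a^-1 b a) * trace(b) - trace(a^-1 b a b)  (eliminate b^-1) = -x*y*z + x^2 + y^2 + z^2 - 2
trace(b^2) = trace(b) * trace(b) - trace(1) = y^2 - 2
apply: trace(b^2 a b) = trace(b) * trace(b a b) - trace(b a) = y^2*z - x*y - z
trace(a b a) = trace(a) * trace(b a) - trace(b) = x*z - y
trace(b^2 a b a) = trace(b) * trace(a b a b) - trace(a b a) = y*z^2 - x*z - y
trace(a^-1 b^2 a b) = trace(b^2 a b) * trace(a) - trace(b^2 a b a) = x*y^2*z - x^2*y - y*z^2 + y
apply: trace(b a b^-1 a^-1 b) = trace(a^-1 b^2 a) * trace(b) - trace(a^-1 b^2 a b) = -x*y^2*z + x^2*y + y^3 + y*z^2 - 3*y
assemble the triple (trace(r) - 2; trace(r a) - x; trace(r b) - y)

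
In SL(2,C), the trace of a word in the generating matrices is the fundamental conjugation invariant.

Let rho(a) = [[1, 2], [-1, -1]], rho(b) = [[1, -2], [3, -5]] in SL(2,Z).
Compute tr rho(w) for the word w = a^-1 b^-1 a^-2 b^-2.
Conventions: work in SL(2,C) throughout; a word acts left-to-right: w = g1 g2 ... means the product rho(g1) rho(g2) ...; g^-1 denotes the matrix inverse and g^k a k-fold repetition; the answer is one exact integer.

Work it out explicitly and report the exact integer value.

rho(a^-1) = [[-1, -2], [1, 1]]
... * rho(b^-1) = [[-5, 2], [-3, 1]]  ->  [[11, -4], [-8, 3]]
... * rho(a^-1) = [[-1, -2], [1, 1]]  ->  [[-15, -26], [11, 19]]
... * rho(a^-1) = [[-1, -2], [1, 1]]  ->  [[-11, 4], [8, -3]]
... * rho(b^-1) = [[-5, 2], [-3, 1]]  ->  [[43, -18], [-31, 13]]
... * rho(b^-1) = [[-5, 2], [-3, 1]]  ->  [[-161, 68], [116, -49]]
tr = -161 + -49 = -210

-210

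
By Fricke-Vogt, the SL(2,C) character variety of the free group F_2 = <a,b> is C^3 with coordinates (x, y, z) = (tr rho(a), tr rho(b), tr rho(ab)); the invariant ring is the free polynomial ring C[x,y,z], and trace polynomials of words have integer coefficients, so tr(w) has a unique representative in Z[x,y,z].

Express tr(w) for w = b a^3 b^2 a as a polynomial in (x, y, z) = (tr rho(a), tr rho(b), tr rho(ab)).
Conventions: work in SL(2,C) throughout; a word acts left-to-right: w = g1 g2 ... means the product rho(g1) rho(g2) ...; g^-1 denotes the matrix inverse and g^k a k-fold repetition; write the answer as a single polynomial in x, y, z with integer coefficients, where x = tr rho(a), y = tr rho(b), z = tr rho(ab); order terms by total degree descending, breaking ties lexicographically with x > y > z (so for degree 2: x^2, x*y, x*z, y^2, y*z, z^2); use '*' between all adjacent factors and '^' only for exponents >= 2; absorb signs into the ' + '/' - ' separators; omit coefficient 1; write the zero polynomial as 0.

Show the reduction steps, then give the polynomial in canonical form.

x^2*y*z^2 - x^3*z - x*y^2*z - y*z^2 + 2*x*z + y

trace(a b a b) = trace(b a)*trace(b a) - trace(1) = z^2 - 2
use: trace(a b a) = trace(a)*trace(b a) - trace(b) = x*z - y
trace(b^2 a b a) = trace(b)*trace(a b a b) - trace(a b a) = y*z^2 - x*z - y
trace(a b^2) = trace(b)*trace(a b) - trace(a) = y*z - x
trace(b^2 a b) = trace(b)*trace(a b^2) - trace(a b) = y^2*z - x*y - z
trace(a b^2 a b a) = trace(a)*trace(b^2 a b a) - trace(b^2 a b) = x*y*z^2 - x^2*z - y^2*z + z
trace(b a^3 b^2 a) = trace(a)*trace(a b^2 a b a) - trace(a b^2 a b) = x^2*y*z^2 - x^3*z - x*y^2*z - y*z^2 + 2*x*z + y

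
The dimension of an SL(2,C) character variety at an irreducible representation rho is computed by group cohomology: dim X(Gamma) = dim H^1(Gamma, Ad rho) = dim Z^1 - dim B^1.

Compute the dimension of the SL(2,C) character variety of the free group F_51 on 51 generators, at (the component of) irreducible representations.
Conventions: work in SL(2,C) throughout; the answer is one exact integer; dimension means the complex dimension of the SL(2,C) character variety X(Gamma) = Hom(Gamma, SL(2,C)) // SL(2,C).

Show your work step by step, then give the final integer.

Gamma = F_51 has 51 generators and no relators.
Z^1(Gamma, Ad rho) = (sl_2)^51: a cocycle is a free choice of one sl_2 vector per generator, so dim Z^1 = 3*51 = 153.
Irreducibility makes the coboundary map sl_2 -> Z^1 injective (trivial centralizer), so dim B^1 = 3.
dim H^1 = 153 - 3 = 150, which is dim X.

150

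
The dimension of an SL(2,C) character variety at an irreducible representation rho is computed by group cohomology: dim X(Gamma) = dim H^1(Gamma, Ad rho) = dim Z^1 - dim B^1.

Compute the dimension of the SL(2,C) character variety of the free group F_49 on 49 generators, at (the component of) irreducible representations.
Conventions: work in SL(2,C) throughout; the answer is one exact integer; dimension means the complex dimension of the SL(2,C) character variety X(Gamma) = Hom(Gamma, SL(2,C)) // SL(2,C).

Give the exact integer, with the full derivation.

144

Here Gamma is free of rank 49 — no relator constrains a cocycle.
So Z^1 = (sl_2)^49 in full: dim Z^1 = 147.
dim B^1 = 3: the coboundary map is injective because an irreducible image has centralizer 0 in sl_2.
dim X = dim H^1 = dim Z^1 - dim B^1 = 147 - 3 = 144.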